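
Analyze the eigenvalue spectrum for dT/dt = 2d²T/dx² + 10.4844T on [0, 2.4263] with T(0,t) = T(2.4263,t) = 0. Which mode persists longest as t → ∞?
Eigenvalues: λₙ = 2n²π²/2.4263² - 10.4844.
First three modes:
  n=1: λ₁ = 2π²/2.4263² - 10.4844 ≈ -7.131
  n=2: λ₂ = 8π²/2.4263² - 10.4844 ≈ 2.928
  n=3: λ₃ = 18π²/2.4263² - 10.4844 ≈ 19.693
Since 2π²/2.4263² ≈ 3.353 < 10.4844, λ₁ < 0.
The n=1 mode grows fastest (−λₙ is largest for n=1) → dominates.
Asymptotic: T ~ c₁ sin(πx/2.4263) e^{7.131t} (exponential growth at rate −λ₁ ≈ 7.131).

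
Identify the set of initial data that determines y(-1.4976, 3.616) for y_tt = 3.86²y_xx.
Domain of dependence: [-15.45536, 12.46016]. Signals travel at speed 3.86, so data within |x - -1.4976| ≤ 3.86·3.616 = 13.95776 can reach the point.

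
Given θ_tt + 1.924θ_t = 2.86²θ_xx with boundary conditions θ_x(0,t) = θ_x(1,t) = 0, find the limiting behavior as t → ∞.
θ → constant (steady state). Damping (γ=1.924) dissipates the nonconstant modes; with Neumann BCs the spatial average obeys M''+γM'=0 and tends to a finite limit.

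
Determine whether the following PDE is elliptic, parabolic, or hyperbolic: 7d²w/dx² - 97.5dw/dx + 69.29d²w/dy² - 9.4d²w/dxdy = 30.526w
Rewriting in standard form: 7d²w/dx² - 9.4d²w/dxdy + 69.29d²w/dy² - 97.5dw/dx - 30.526w = 0. Coefficients: A = 7, B = -9.4, C = 69.29. B² - 4AC = -1851.76, which is negative, so the equation is elliptic.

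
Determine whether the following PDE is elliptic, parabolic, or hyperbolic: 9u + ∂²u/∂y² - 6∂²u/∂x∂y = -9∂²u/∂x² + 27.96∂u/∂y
Rewriting in standard form: 9∂²u/∂x² - 6∂²u/∂x∂y + ∂²u/∂y² - 27.96∂u/∂y + 9u = 0. Coefficients: A = 9, B = -6, C = 1. B² - 4AC = 0, which is zero, so the equation is parabolic.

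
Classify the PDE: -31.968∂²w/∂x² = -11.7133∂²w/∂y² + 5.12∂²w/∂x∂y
Rewriting in standard form: -31.968∂²w/∂x² - 5.12∂²w/∂x∂y + 11.7133∂²w/∂y² = 0. A = -31.968, B = -5.12, C = 11.7133. Discriminant B² - 4AC = 1524.0174976. Since 1524.0174976 > 0, hyperbolic.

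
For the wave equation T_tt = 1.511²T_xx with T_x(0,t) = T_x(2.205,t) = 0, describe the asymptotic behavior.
T oscillates about a mean that drifts linearly in t (generically unbounded; no decay). There is no damping, so the nonconstant modes persist as standing waves (energy conserved, no decay). But with Neumann conditions at both ends the constant mode has eigenvalue 0: the spatial mean M(t) of T satisfies M'' = 0, so M(t) = M(0) + M'(0)·t. Unless the initial velocity has zero mean (∫T_t(x,0)dx = 0), the solution grows linearly in t (unbounded, though not exponentially); if it does have zero mean, the solution stays bounded and simply oscillates.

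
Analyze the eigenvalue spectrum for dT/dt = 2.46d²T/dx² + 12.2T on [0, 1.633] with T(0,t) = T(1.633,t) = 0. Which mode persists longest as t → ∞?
Eigenvalues: λₙ = 2.46n²π²/1.633² - 12.2.
First three modes:
  n=1: λ₁ = 2.46π²/1.633² - 12.2 ≈ -3.095
  n=2: λ₂ = 9.84π²/1.633² - 12.2 ≈ 24.219
  n=3: λ₃ = 22.14π²/1.633² - 12.2 ≈ 69.742
Since 2.46π²/1.633² ≈ 9.105 < 12.2, λ₁ < 0.
The n=1 mode grows fastest (−λₙ is largest for n=1) → dominates.
Asymptotic: T ~ c₁ sin(πx/1.633) e^{3.095t} (exponential growth at rate −λ₁ ≈ 3.095).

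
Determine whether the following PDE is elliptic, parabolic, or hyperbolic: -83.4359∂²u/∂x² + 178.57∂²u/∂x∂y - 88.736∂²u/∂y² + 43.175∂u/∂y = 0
Coefficients: A = -83.4359, B = 178.57, C = -88.736. B² - 4AC = 2272.1728104, which is positive, so the equation is hyperbolic.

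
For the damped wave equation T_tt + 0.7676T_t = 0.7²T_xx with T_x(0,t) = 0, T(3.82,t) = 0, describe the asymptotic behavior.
T → 0. Damping (γ=0.7676) dissipates energy; oscillations decay exponentially.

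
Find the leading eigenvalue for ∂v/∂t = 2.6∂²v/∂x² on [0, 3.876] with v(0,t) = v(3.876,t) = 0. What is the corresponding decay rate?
Eigenvalues: λₙ = 2.6n²π²/3.876².
First three modes:
  n=1: λ₁ = 2.6π²/3.876² ≈ 1.708
  n=2: λ₂ = 10.4π²/3.876² ≈ 6.832 (4× faster decay)
  n=3: λ₃ = 23.4π²/3.876² ≈ 15.373 (9× faster decay)
As t → ∞, higher modes decay exponentially faster. The n=1 mode dominates: v ~ c₁ sin(πx/3.876) e^{-λ₁t}.
Decay rate: λ₁ = 2.6π²/3.876² ≈ 1.708.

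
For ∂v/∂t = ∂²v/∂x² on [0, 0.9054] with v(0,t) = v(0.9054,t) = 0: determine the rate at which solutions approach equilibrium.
Eigenvalues: λₙ = n²π²/0.9054².
First three modes:
  n=1: λ₁ = π²/0.9054² ≈ 12.04
  n=2: λ₂ = 4π²/0.9054² ≈ 48.159 (4× faster decay)
  n=3: λ₃ = 9π²/0.9054² ≈ 108.358 (9× faster decay)
As t → ∞, higher modes decay exponentially faster. The n=1 mode dominates: v ~ c₁ sin(πx/0.9054) e^{-λ₁t}.
Decay rate: λ₁ = π²/0.9054² ≈ 12.04.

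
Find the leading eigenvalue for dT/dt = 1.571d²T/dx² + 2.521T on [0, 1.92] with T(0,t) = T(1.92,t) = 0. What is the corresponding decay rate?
Eigenvalues: λₙ = 1.571n²π²/1.92² - 2.521.
First three modes:
  n=1: λ₁ = 1.571π²/1.92² - 2.521 ≈ 1.685
  n=2: λ₂ = 6.284π²/1.92² - 2.521 ≈ 14.303
  n=3: λ₃ = 14.139π²/1.92² - 2.521 ≈ 35.333
Since 1.571π²/1.92² ≈ 4.206 > 2.521, all λₙ > 0.
The n=1 mode decays slowest → dominates as t → ∞.
Asymptotic: T ~ c₁ sin(πx/1.92) e^{-λ₁t} with decay rate λ₁ ≈ 1.685.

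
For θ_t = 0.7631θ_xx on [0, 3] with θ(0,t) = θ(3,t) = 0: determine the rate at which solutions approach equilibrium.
Eigenvalues: λₙ = 0.7631n²π²/3².
First three modes:
  n=1: λ₁ = 0.7631π²/3² ≈ 0.837
  n=2: λ₂ = 3.0524π²/3² ≈ 3.347 (4× faster decay)
  n=3: λ₃ = 6.8679π²/3² ≈ 7.531 (9× faster decay)
As t → ∞, higher modes decay exponentially faster. The n=1 mode dominates: θ ~ c₁ sin(πx/3) e^{-λ₁t}.
Decay rate: λ₁ = 0.7631π²/3² ≈ 0.837.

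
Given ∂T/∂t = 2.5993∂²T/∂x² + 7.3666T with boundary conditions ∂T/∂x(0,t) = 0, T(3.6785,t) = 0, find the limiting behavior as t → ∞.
T grows unboundedly. Reaction dominates diffusion (r=7.3666 > κπ²/(4L²)≈0.47); solution grows exponentially.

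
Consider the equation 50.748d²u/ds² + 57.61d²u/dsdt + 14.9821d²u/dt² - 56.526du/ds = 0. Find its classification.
Hyperbolic. (A = 50.748, B = 57.61, C = 14.9821 gives B² - 4AC = 277.6656568.)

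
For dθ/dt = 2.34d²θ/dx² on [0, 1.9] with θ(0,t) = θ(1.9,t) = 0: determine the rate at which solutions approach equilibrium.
Eigenvalues: λₙ = 2.34n²π²/1.9².
First three modes:
  n=1: λ₁ = 2.34π²/1.9² ≈ 6.397
  n=2: λ₂ = 9.36π²/1.9² ≈ 25.59 (4× faster decay)
  n=3: λ₃ = 21.06π²/1.9² ≈ 57.577 (9× faster decay)
As t → ∞, higher modes decay exponentially faster. The n=1 mode dominates: θ ~ c₁ sin(πx/1.9) e^{-λ₁t}.
Decay rate: λ₁ = 2.34π²/1.9² ≈ 6.397.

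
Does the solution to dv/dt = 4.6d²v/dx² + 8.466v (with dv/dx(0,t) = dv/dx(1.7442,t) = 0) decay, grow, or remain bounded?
v grows unboundedly. With Neumann BCs the constant mode has diffusion eigenvalue 0, so any r > 0 makes it grow like e^(8.466t); solution grows exponentially.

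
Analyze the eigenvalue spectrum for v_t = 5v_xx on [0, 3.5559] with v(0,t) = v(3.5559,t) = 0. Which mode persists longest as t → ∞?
Eigenvalues: λₙ = 5n²π²/3.5559².
First three modes:
  n=1: λ₁ = 5π²/3.5559² ≈ 3.903
  n=2: λ₂ = 20π²/3.5559² ≈ 15.611 (4× faster decay)
  n=3: λ₃ = 45π²/3.5559² ≈ 35.125 (9× faster decay)
As t → ∞, higher modes decay exponentially faster. The n=1 mode dominates: v ~ c₁ sin(πx/3.5559) e^{-λ₁t}.
Decay rate: λ₁ = 5π²/3.5559² ≈ 3.903.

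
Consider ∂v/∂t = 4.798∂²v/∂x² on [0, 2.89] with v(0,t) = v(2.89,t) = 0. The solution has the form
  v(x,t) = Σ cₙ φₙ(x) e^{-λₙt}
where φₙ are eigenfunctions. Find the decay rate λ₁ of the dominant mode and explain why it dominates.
Eigenvalues: λₙ = 4.798n²π²/2.89².
First three modes:
  n=1: λ₁ = 4.798π²/2.89² ≈ 5.67
  n=2: λ₂ = 19.192π²/2.89² ≈ 22.679 (4× faster decay)
  n=3: λ₃ = 43.182π²/2.89² ≈ 51.028 (9× faster decay)
As t → ∞, higher modes decay exponentially faster. The n=1 mode dominates: v ~ c₁ sin(πx/2.89) e^{-λ₁t}.
Decay rate: λ₁ = 4.798π²/2.89² ≈ 5.67.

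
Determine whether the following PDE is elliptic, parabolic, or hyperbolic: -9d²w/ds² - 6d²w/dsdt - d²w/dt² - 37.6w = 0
Coefficients: A = -9, B = -6, C = -1. B² - 4AC = 0, which is zero, so the equation is parabolic.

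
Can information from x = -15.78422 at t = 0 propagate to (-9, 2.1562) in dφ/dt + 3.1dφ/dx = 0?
No. Only data at x = -15.68422 affects (-9, 2.1562). Advection has one-way propagation along characteristics.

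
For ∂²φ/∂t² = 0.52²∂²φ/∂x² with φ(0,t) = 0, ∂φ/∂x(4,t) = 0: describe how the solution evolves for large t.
φ oscillates (no decay). Energy is conserved; the solution oscillates indefinitely as standing waves.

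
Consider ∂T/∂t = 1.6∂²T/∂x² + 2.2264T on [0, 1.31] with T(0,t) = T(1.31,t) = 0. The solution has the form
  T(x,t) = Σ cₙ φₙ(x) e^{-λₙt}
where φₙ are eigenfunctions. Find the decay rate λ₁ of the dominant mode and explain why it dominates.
Eigenvalues: λₙ = 1.6n²π²/1.31² - 2.2264.
First three modes:
  n=1: λ₁ = 1.6π²/1.31² - 2.2264 ≈ 6.975
  n=2: λ₂ = 6.4π²/1.31² - 2.2264 ≈ 34.581
  n=3: λ₃ = 14.4π²/1.31² - 2.2264 ≈ 80.591
Since 1.6π²/1.31² ≈ 9.202 > 2.2264, all λₙ > 0.
The n=1 mode decays slowest → dominates as t → ∞.
Asymptotic: T ~ c₁ sin(πx/1.31) e^{-λ₁t} with decay rate λ₁ ≈ 6.975.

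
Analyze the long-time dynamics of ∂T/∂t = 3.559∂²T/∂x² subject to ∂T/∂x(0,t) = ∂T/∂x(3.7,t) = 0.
Long-time behavior: T → constant (steady state). Heat is conserved (no flux at boundaries); solution approaches the spatial average.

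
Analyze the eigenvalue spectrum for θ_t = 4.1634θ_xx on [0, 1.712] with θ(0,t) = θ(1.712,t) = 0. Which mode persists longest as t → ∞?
Eigenvalues: λₙ = 4.1634n²π²/1.712².
First three modes:
  n=1: λ₁ = 4.1634π²/1.712² ≈ 14.02
  n=2: λ₂ = 16.6536π²/1.712² ≈ 56.079 (4× faster decay)
  n=3: λ₃ = 37.4706π²/1.712² ≈ 126.178 (9× faster decay)
As t → ∞, higher modes decay exponentially faster. The n=1 mode dominates: θ ~ c₁ sin(πx/1.712) e^{-λ₁t}.
Decay rate: λ₁ = 4.1634π²/1.712² ≈ 14.02.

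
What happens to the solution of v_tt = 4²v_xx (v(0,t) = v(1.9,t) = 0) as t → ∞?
v oscillates (no decay). Energy is conserved; the solution oscillates indefinitely as standing waves.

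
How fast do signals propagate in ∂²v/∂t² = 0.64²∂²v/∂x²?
Speed = 0.64. Information travels along characteristics x = x₀ ± 0.64t.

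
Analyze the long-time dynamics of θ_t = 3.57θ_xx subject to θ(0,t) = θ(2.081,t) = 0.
Long-time behavior: θ → 0. Heat diffuses out through both boundaries.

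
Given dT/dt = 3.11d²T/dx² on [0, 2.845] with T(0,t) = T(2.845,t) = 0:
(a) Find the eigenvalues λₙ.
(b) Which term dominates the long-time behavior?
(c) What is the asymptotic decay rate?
Eigenvalues: λₙ = 3.11n²π²/2.845².
First three modes:
  n=1: λ₁ = 3.11π²/2.845² ≈ 3.792
  n=2: λ₂ = 12.44π²/2.845² ≈ 15.169 (4× faster decay)
  n=3: λ₃ = 27.99π²/2.845² ≈ 34.13 (9× faster decay)
As t → ∞, higher modes decay exponentially faster. The n=1 mode dominates: T ~ c₁ sin(πx/2.845) e^{-λ₁t}.
Decay rate: λ₁ = 3.11π²/2.845² ≈ 3.792.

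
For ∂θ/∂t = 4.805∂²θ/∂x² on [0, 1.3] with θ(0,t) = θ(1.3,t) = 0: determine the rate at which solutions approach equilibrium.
Eigenvalues: λₙ = 4.805n²π²/1.3².
First three modes:
  n=1: λ₁ = 4.805π²/1.3² ≈ 28.061
  n=2: λ₂ = 19.22π²/1.3² ≈ 112.245 (4× faster decay)
  n=3: λ₃ = 43.245π²/1.3² ≈ 252.551 (9× faster decay)
As t → ∞, higher modes decay exponentially faster. The n=1 mode dominates: θ ~ c₁ sin(πx/1.3) e^{-λ₁t}.
Decay rate: λ₁ = 4.805π²/1.3² ≈ 28.061.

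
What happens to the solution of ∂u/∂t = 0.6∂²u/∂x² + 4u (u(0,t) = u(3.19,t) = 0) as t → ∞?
u grows unboundedly. Reaction dominates diffusion (r=4 > κπ²/L²≈0.58); solution grows exponentially.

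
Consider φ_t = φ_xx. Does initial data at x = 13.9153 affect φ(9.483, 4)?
Yes, for any finite x. The heat equation has infinite propagation speed, so all initial data affects all points at any t > 0.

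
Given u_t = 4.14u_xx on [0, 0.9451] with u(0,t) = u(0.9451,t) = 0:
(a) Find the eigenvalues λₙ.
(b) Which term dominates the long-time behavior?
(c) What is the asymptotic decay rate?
Eigenvalues: λₙ = 4.14n²π²/0.9451².
First three modes:
  n=1: λ₁ = 4.14π²/0.9451² ≈ 45.745
  n=2: λ₂ = 16.56π²/0.9451² ≈ 182.98 (4× faster decay)
  n=3: λ₃ = 37.26π²/0.9451² ≈ 411.706 (9× faster decay)
As t → ∞, higher modes decay exponentially faster. The n=1 mode dominates: u ~ c₁ sin(πx/0.9451) e^{-λ₁t}.
Decay rate: λ₁ = 4.14π²/0.9451² ≈ 45.745.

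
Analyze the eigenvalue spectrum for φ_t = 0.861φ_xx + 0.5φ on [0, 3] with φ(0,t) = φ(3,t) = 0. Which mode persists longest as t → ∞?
Eigenvalues: λₙ = 0.861n²π²/3² - 0.5.
First three modes:
  n=1: λ₁ = 0.861π²/3² - 0.5 ≈ 0.444
  n=2: λ₂ = 3.444π²/3² - 0.5 ≈ 3.277
  n=3: λ₃ = 7.749π²/3² - 0.5 ≈ 7.998
Since 0.861π²/3² ≈ 0.944 > 0.5, all λₙ > 0.
The n=1 mode decays slowest → dominates as t → ∞.
Asymptotic: φ ~ c₁ sin(πx/3) e^{-λ₁t} with decay rate λ₁ ≈ 0.444.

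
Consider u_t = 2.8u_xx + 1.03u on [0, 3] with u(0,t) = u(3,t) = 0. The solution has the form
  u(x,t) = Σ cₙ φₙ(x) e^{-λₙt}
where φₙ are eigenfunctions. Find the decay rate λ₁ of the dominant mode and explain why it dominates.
Eigenvalues: λₙ = 2.8n²π²/3² - 1.03.
First three modes:
  n=1: λ₁ = 2.8π²/3² - 1.03 ≈ 2.041
  n=2: λ₂ = 11.2π²/3² - 1.03 ≈ 11.252
  n=3: λ₃ = 25.2π²/3² - 1.03 ≈ 26.605
Since 2.8π²/3² ≈ 3.071 > 1.03, all λₙ > 0.
The n=1 mode decays slowest → dominates as t → ∞.
Asymptotic: u ~ c₁ sin(πx/3) e^{-λ₁t} with decay rate λ₁ ≈ 2.041.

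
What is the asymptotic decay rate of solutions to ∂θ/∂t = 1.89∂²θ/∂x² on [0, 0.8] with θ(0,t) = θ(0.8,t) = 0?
Eigenvalues: λₙ = 1.89n²π²/0.8².
First three modes:
  n=1: λ₁ = 1.89π²/0.8² ≈ 29.146
  n=2: λ₂ = 7.56π²/0.8² ≈ 116.585 (4× faster decay)
  n=3: λ₃ = 17.01π²/0.8² ≈ 262.316 (9× faster decay)
As t → ∞, higher modes decay exponentially faster. The n=1 mode dominates: θ ~ c₁ sin(πx/0.8) e^{-λ₁t}.
Decay rate: λ₁ = 1.89π²/0.8² ≈ 29.146.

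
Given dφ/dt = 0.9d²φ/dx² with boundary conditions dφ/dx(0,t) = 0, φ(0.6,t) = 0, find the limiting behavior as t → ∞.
φ → 0. Heat escapes through the Dirichlet boundary.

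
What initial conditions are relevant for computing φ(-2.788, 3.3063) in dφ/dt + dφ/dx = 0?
A single point: x = -6.0943. The characteristic through (-2.788, 3.3063) is x - 1t = const, so x = -2.788 - 1·3.3063 = -6.0943.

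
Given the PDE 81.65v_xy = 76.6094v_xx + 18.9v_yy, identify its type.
Rewriting in standard form: -76.6094v_xx + 81.65v_xy - 18.9v_yy = 0. The second-order coefficients are A = -76.6094, B = 81.65, C = -18.9. Since B² - 4AC = 875.05186 > 0, this is a hyperbolic PDE.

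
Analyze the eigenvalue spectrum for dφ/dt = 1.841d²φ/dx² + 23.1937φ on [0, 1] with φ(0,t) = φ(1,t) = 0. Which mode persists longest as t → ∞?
Eigenvalues: λₙ = 1.841n²π²/1² - 23.1937.
First three modes:
  n=1: λ₁ = 1.841π² - 23.1937 ≈ -5.024
  n=2: λ₂ = 7.364π² - 23.1937 ≈ 49.486
  n=3: λ₃ = 16.569π² - 23.1937 ≈ 140.336
Since 1.841π² ≈ 18.17 < 23.1937, λ₁ < 0.
The n=1 mode grows fastest (−λₙ is largest for n=1) → dominates.
Asymptotic: φ ~ c₁ sin(πx/1) e^{5.024t} (exponential growth at rate −λ₁ ≈ 5.024).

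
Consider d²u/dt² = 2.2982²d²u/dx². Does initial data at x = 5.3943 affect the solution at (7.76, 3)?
Yes. The domain of dependence is [0.8654, 14.6546], and 5.3943 ∈ [0.8654, 14.6546].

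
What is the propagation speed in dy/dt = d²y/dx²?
Infinite. The heat equation is parabolic, not hyperbolic, so disturbances propagate instantly.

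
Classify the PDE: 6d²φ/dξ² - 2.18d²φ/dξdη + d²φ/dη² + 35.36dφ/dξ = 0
A = 6, B = -2.18, C = 1. Discriminant B² - 4AC = -19.2476. Since -19.2476 < 0, elliptic.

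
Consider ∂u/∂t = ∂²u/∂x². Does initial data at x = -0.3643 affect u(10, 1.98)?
Yes, for any finite x. The heat equation has infinite propagation speed, so all initial data affects all points at any t > 0.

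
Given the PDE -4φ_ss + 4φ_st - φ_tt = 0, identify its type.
The second-order coefficients are A = -4, B = 4, C = -1. Since B² - 4AC = 0 = 0, this is a parabolic PDE.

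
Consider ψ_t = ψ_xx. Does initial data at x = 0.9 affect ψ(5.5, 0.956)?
Yes, for any finite x. The heat equation has infinite propagation speed, so all initial data affects all points at any t > 0.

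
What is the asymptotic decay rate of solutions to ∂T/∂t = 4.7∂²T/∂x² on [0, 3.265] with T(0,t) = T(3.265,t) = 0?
Eigenvalues: λₙ = 4.7n²π²/3.265².
First three modes:
  n=1: λ₁ = 4.7π²/3.265² ≈ 4.351
  n=2: λ₂ = 18.8π²/3.265² ≈ 17.406 (4× faster decay)
  n=3: λ₃ = 42.3π²/3.265² ≈ 39.163 (9× faster decay)
As t → ∞, higher modes decay exponentially faster. The n=1 mode dominates: T ~ c₁ sin(πx/3.265) e^{-λ₁t}.
Decay rate: λ₁ = 4.7π²/3.265² ≈ 4.351.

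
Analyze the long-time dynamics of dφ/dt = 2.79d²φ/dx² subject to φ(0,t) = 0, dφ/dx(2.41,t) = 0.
Long-time behavior: φ → 0. Heat escapes through the Dirichlet boundary.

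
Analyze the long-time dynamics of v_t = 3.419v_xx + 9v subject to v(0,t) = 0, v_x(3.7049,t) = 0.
Long-time behavior: v grows unboundedly. Reaction dominates diffusion (r=9 > κπ²/(4L²)≈0.61); solution grows exponentially.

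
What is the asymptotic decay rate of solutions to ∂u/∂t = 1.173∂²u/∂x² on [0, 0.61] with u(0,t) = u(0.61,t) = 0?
Eigenvalues: λₙ = 1.173n²π²/0.61².
First three modes:
  n=1: λ₁ = 1.173π²/0.61² ≈ 31.113
  n=2: λ₂ = 4.692π²/0.61² ≈ 124.451 (4× faster decay)
  n=3: λ₃ = 10.557π²/0.61² ≈ 280.015 (9× faster decay)
As t → ∞, higher modes decay exponentially faster. The n=1 mode dominates: u ~ c₁ sin(πx/0.61) e^{-λ₁t}.
Decay rate: λ₁ = 1.173π²/0.61² ≈ 31.113.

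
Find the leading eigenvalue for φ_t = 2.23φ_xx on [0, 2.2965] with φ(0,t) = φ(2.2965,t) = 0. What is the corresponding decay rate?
Eigenvalues: λₙ = 2.23n²π²/2.2965².
First three modes:
  n=1: λ₁ = 2.23π²/2.2965² ≈ 4.173
  n=2: λ₂ = 8.92π²/2.2965² ≈ 16.693 (4× faster decay)
  n=3: λ₃ = 20.07π²/2.2965² ≈ 37.559 (9× faster decay)
As t → ∞, higher modes decay exponentially faster. The n=1 mode dominates: φ ~ c₁ sin(πx/2.2965) e^{-λ₁t}.
Decay rate: λ₁ = 2.23π²/2.2965² ≈ 4.173.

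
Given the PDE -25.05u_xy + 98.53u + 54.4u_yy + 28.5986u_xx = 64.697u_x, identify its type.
Rewriting in standard form: 28.5986u_xx - 25.05u_xy + 54.4u_yy - 64.697u_x + 98.53u = 0. The second-order coefficients are A = 28.5986, B = -25.05, C = 54.4. Since B² - 4AC = -5595.55286 < 0, this is an elliptic PDE.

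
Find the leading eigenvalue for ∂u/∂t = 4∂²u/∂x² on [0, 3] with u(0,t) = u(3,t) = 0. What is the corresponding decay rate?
Eigenvalues: λₙ = 4n²π²/3².
First three modes:
  n=1: λ₁ = 4π²/3² ≈ 4.386
  n=2: λ₂ = 16π²/3² ≈ 17.546 (4× faster decay)
  n=3: λ₃ = 36π²/3² ≈ 39.478 (9× faster decay)
As t → ∞, higher modes decay exponentially faster. The n=1 mode dominates: u ~ c₁ sin(πx/3) e^{-λ₁t}.
Decay rate: λ₁ = 4π²/3² ≈ 4.386.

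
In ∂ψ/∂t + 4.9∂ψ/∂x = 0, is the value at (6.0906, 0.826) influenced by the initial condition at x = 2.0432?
Yes. The characteristic through (6.0906, 0.826) passes through x = 2.0432.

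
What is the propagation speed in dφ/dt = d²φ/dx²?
Infinite. The heat equation is parabolic, not hyperbolic, so disturbances propagate instantly.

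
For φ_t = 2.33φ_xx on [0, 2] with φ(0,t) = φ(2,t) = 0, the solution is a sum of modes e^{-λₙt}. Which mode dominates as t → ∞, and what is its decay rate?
Eigenvalues: λₙ = 2.33n²π²/2².
First three modes:
  n=1: λ₁ = 2.33π²/2² ≈ 5.749
  n=2: λ₂ = 9.32π²/2² ≈ 22.996 (4× faster decay)
  n=3: λ₃ = 20.97π²/2² ≈ 51.741 (9× faster decay)
As t → ∞, higher modes decay exponentially faster. The n=1 mode dominates: φ ~ c₁ sin(πx/2) e^{-λ₁t}.
Decay rate: λ₁ = 2.33π²/2² ≈ 5.749.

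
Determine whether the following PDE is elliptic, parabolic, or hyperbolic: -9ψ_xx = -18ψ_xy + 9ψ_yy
Rewriting in standard form: -9ψ_xx + 18ψ_xy - 9ψ_yy = 0. Coefficients: A = -9, B = 18, C = -9. B² - 4AC = 0, which is zero, so the equation is parabolic.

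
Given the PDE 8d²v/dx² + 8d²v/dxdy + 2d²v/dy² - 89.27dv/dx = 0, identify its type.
The second-order coefficients are A = 8, B = 8, C = 2. Since B² - 4AC = 0 = 0, this is a parabolic PDE.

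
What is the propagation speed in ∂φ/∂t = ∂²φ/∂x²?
Infinite. The heat equation is parabolic, not hyperbolic, so disturbances propagate instantly.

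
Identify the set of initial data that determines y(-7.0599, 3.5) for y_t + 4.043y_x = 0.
A single point: x = -21.2104. The characteristic through (-7.0599, 3.5) is x - 4.043t = const, so x = -7.0599 - 4.043·3.5 = -21.2104.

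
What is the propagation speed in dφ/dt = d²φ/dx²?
Infinite. The heat equation is parabolic, not hyperbolic, so disturbances propagate instantly.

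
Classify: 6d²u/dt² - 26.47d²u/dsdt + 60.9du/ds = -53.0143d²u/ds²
Rewriting in standard form: 53.0143d²u/ds² - 26.47d²u/dsdt + 6d²u/dt² + 60.9du/ds = 0. Elliptic (discriminant = -571.6823).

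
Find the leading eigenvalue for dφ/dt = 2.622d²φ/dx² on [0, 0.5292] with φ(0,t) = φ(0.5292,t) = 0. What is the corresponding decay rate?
Eigenvalues: λₙ = 2.622n²π²/0.5292².
First three modes:
  n=1: λ₁ = 2.622π²/0.5292² ≈ 92.404
  n=2: λ₂ = 10.488π²/0.5292² ≈ 369.618 (4× faster decay)
  n=3: λ₃ = 23.598π²/0.5292² ≈ 831.64 (9× faster decay)
As t → ∞, higher modes decay exponentially faster. The n=1 mode dominates: φ ~ c₁ sin(πx/0.5292) e^{-λ₁t}.
Decay rate: λ₁ = 2.622π²/0.5292² ≈ 92.404.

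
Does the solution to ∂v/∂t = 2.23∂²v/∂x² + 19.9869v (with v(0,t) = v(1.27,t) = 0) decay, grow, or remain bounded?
v grows unboundedly. Reaction dominates diffusion (r=19.9869 > κπ²/L²≈13.65); solution grows exponentially.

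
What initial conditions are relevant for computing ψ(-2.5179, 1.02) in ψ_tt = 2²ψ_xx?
Domain of dependence: [-4.5579, -0.4779]. Signals travel at speed 2, so data within |x - -2.5179| ≤ 2·1.02 = 2.04 can reach the point.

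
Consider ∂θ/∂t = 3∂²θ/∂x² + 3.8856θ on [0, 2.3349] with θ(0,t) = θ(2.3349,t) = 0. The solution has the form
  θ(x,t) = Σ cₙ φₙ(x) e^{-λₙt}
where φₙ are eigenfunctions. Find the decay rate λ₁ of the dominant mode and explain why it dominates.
Eigenvalues: λₙ = 3n²π²/2.3349² - 3.8856.
First three modes:
  n=1: λ₁ = 3π²/2.3349² - 3.8856 ≈ 1.545
  n=2: λ₂ = 12π²/2.3349² - 3.8856 ≈ 17.839
  n=3: λ₃ = 27π²/2.3349² - 3.8856 ≈ 44.994
Since 3π²/2.3349² ≈ 5.431 > 3.8856, all λₙ > 0.
The n=1 mode decays slowest → dominates as t → ∞.
Asymptotic: θ ~ c₁ sin(πx/2.3349) e^{-λ₁t} with decay rate λ₁ ≈ 1.545.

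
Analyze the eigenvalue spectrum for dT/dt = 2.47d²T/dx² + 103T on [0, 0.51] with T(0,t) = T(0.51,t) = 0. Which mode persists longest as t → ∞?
Eigenvalues: λₙ = 2.47n²π²/0.51² - 103.
First three modes:
  n=1: λ₁ = 2.47π²/0.51² - 103 ≈ -9.275
  n=2: λ₂ = 9.88π²/0.51² - 103 ≈ 271.901
  n=3: λ₃ = 22.23π²/0.51² - 103 ≈ 740.527
Since 2.47π²/0.51² ≈ 93.725 < 103, λ₁ < 0.
The n=1 mode grows fastest (−λₙ is largest for n=1) → dominates.
Asymptotic: T ~ c₁ sin(πx/0.51) e^{9.275t} (exponential growth at rate −λ₁ ≈ 9.275).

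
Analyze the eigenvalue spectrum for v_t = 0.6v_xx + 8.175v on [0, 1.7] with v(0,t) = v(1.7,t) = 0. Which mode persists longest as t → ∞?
Eigenvalues: λₙ = 0.6n²π²/1.7² - 8.175.
First three modes:
  n=1: λ₁ = 0.6π²/1.7² - 8.175 ≈ -6.126
  n=2: λ₂ = 2.4π²/1.7² - 8.175 ≈ 0.021
  n=3: λ₃ = 5.4π²/1.7² - 8.175 ≈ 10.266
Since 0.6π²/1.7² ≈ 2.049 < 8.175, λ₁ < 0.
The n=1 mode grows fastest (−λₙ is largest for n=1) → dominates.
Asymptotic: v ~ c₁ sin(πx/1.7) e^{6.126t} (exponential growth at rate −λ₁ ≈ 6.126).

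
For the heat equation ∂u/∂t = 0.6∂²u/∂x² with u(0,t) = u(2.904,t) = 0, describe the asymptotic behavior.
u → 0. Heat diffuses out through both boundaries.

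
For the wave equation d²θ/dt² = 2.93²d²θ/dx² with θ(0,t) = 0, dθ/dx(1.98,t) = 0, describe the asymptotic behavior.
θ oscillates (no decay). Energy is conserved; the solution oscillates indefinitely as standing waves.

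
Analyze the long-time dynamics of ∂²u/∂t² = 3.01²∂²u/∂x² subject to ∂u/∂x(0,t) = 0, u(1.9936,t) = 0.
Long-time behavior: u oscillates (no decay). Energy is conserved; the solution oscillates indefinitely as standing waves.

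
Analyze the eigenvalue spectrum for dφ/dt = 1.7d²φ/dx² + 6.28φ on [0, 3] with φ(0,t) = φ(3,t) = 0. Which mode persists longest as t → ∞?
Eigenvalues: λₙ = 1.7n²π²/3² - 6.28.
First three modes:
  n=1: λ₁ = 1.7π²/3² - 6.28 ≈ -4.416
  n=2: λ₂ = 6.8π²/3² - 6.28 ≈ 1.177
  n=3: λ₃ = 15.3π²/3² - 6.28 ≈ 10.498
Since 1.7π²/3² ≈ 1.864 < 6.28, λ₁ < 0.
The n=1 mode grows fastest (−λₙ is largest for n=1) → dominates.
Asymptotic: φ ~ c₁ sin(πx/3) e^{4.416t} (exponential growth at rate −λ₁ ≈ 4.416).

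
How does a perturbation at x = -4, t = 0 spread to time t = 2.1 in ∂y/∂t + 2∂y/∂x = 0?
At x = 0.2. The characteristic carries data from (-4, 0) to (0.2, 2.1).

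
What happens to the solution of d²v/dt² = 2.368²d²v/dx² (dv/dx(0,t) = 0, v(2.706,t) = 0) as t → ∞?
v oscillates (no decay). Energy is conserved; the solution oscillates indefinitely as standing waves.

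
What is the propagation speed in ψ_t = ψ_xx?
Infinite. The heat equation is parabolic, not hyperbolic, so disturbances propagate instantly.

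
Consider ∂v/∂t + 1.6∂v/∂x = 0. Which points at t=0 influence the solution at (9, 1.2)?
A single point: x = 7.08. The characteristic through (9, 1.2) is x - 1.6t = const, so x = 9 - 1.6·1.2 = 7.08.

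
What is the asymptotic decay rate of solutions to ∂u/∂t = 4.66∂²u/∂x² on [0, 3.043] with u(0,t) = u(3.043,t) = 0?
Eigenvalues: λₙ = 4.66n²π²/3.043².
First three modes:
  n=1: λ₁ = 4.66π²/3.043² ≈ 4.967
  n=2: λ₂ = 18.64π²/3.043² ≈ 19.867 (4× faster decay)
  n=3: λ₃ = 41.94π²/3.043² ≈ 44.702 (9× faster decay)
As t → ∞, higher modes decay exponentially faster. The n=1 mode dominates: u ~ c₁ sin(πx/3.043) e^{-λ₁t}.
Decay rate: λ₁ = 4.66π²/3.043² ≈ 4.967.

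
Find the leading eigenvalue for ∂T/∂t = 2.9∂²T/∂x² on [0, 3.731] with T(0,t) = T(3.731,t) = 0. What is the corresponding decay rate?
Eigenvalues: λₙ = 2.9n²π²/3.731².
First three modes:
  n=1: λ₁ = 2.9π²/3.731² ≈ 2.056
  n=2: λ₂ = 11.6π²/3.731² ≈ 8.224 (4× faster decay)
  n=3: λ₃ = 26.1π²/3.731² ≈ 18.505 (9× faster decay)
As t → ∞, higher modes decay exponentially faster. The n=1 mode dominates: T ~ c₁ sin(πx/3.731) e^{-λ₁t}.
Decay rate: λ₁ = 2.9π²/3.731² ≈ 2.056.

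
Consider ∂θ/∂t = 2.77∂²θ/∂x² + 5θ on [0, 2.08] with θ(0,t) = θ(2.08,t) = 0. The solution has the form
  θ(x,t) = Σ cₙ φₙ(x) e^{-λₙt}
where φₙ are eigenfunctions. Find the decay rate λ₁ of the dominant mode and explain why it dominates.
Eigenvalues: λₙ = 2.77n²π²/2.08² - 5.
First three modes:
  n=1: λ₁ = 2.77π²/2.08² - 5 ≈ 1.319
  n=2: λ₂ = 11.08π²/2.08² - 5 ≈ 20.276
  n=3: λ₃ = 24.93π²/2.08² - 5 ≈ 51.872
Since 2.77π²/2.08² ≈ 6.319 > 5, all λₙ > 0.
The n=1 mode decays slowest → dominates as t → ∞.
Asymptotic: θ ~ c₁ sin(πx/2.08) e^{-λ₁t} with decay rate λ₁ ≈ 1.319.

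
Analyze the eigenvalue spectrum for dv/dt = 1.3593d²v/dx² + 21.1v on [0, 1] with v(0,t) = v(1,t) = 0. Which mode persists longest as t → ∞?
Eigenvalues: λₙ = 1.3593n²π²/1² - 21.1.
First three modes:
  n=1: λ₁ = 1.3593π² - 21.1 ≈ -7.684
  n=2: λ₂ = 5.4372π² - 21.1 ≈ 32.563
  n=3: λ₃ = 12.2337π² - 21.1 ≈ 99.642
Since 1.3593π² ≈ 13.416 < 21.1, λ₁ < 0.
The n=1 mode grows fastest (−λₙ is largest for n=1) → dominates.
Asymptotic: v ~ c₁ sin(πx/1) e^{7.684t} (exponential growth at rate −λ₁ ≈ 7.684).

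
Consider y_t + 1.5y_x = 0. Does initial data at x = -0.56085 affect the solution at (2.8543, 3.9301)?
No. Only data at x = -3.04085 affects (2.8543, 3.9301). Advection has one-way propagation along characteristics.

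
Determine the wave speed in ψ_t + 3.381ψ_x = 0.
Speed = 3.381. Information travels along x - 3.381t = const (rightward).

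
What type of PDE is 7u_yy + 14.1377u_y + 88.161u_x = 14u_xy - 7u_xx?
Rewriting in standard form: 7u_xx - 14u_xy + 7u_yy + 88.161u_x + 14.1377u_y = 0. With A = 7, B = -14, C = 7, the discriminant is 0. This is a parabolic PDE.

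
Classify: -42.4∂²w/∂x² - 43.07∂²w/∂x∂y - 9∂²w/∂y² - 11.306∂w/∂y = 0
Hyperbolic (discriminant = 328.6249).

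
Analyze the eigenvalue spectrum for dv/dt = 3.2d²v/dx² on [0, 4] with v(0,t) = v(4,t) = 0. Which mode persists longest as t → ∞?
Eigenvalues: λₙ = 3.2n²π²/4².
First three modes:
  n=1: λ₁ = 3.2π²/4² ≈ 1.974
  n=2: λ₂ = 12.8π²/4² ≈ 7.896 (4× faster decay)
  n=3: λ₃ = 28.8π²/4² ≈ 17.765 (9× faster decay)
As t → ∞, higher modes decay exponentially faster. The n=1 mode dominates: v ~ c₁ sin(πx/4) e^{-λ₁t}.
Decay rate: λ₁ = 3.2π²/4² ≈ 1.974.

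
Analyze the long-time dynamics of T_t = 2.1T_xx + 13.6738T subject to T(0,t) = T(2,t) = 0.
Long-time behavior: T grows unboundedly. Reaction dominates diffusion (r=13.6738 > κπ²/L²≈5.18); solution grows exponentially.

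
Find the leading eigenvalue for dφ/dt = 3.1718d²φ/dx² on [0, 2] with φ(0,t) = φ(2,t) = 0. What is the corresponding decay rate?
Eigenvalues: λₙ = 3.1718n²π²/2².
First three modes:
  n=1: λ₁ = 3.1718π²/2² ≈ 7.826
  n=2: λ₂ = 12.6872π²/2² ≈ 31.304 (4× faster decay)
  n=3: λ₃ = 28.5462π²/2² ≈ 70.435 (9× faster decay)
As t → ∞, higher modes decay exponentially faster. The n=1 mode dominates: φ ~ c₁ sin(πx/2) e^{-λ₁t}.
Decay rate: λ₁ = 3.1718π²/2² ≈ 7.826.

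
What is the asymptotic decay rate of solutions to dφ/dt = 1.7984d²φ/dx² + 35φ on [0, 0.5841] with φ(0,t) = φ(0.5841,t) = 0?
Eigenvalues: λₙ = 1.7984n²π²/0.5841² - 35.
First three modes:
  n=1: λ₁ = 1.7984π²/0.5841² - 35 ≈ 17.025
  n=2: λ₂ = 7.1936π²/0.5841² - 35 ≈ 173.1
  n=3: λ₃ = 16.1856π²/0.5841² - 35 ≈ 433.225
Since 1.7984π²/0.5841² ≈ 52.025 > 35, all λₙ > 0.
The n=1 mode decays slowest → dominates as t → ∞.
Asymptotic: φ ~ c₁ sin(πx/0.5841) e^{-λ₁t} with decay rate λ₁ ≈ 17.025.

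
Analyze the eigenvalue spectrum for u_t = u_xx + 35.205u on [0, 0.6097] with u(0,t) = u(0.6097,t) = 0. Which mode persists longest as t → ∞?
Eigenvalues: λₙ = n²π²/0.6097² - 35.205.
First three modes:
  n=1: λ₁ = π²/0.6097² - 35.205 ≈ -8.655
  n=2: λ₂ = 4π²/0.6097² - 35.205 ≈ 70.996
  n=3: λ₃ = 9π²/0.6097² - 35.205 ≈ 203.747
Since π²/0.6097² ≈ 26.55 < 35.205, λ₁ < 0.
The n=1 mode grows fastest (−λₙ is largest for n=1) → dominates.
Asymptotic: u ~ c₁ sin(πx/0.6097) e^{8.655t} (exponential growth at rate −λ₁ ≈ 8.655).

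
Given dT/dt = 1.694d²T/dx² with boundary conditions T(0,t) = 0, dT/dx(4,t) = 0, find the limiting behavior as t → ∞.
T → 0. Heat escapes through the Dirichlet boundary.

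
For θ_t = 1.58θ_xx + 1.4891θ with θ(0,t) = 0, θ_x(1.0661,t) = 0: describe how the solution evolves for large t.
θ → 0. Diffusion dominates reaction (r=1.4891 < κπ²/(4L²)≈3.43); solution decays.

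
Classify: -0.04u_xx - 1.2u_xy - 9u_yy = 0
Parabolic (discriminant = 0).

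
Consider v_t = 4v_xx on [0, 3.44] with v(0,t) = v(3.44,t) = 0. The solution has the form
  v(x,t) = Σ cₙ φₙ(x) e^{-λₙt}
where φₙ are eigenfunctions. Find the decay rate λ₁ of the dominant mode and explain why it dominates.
Eigenvalues: λₙ = 4n²π²/3.44².
First three modes:
  n=1: λ₁ = 4π²/3.44² ≈ 3.336
  n=2: λ₂ = 16π²/3.44² ≈ 13.345 (4× faster decay)
  n=3: λ₃ = 36π²/3.44² ≈ 30.025 (9× faster decay)
As t → ∞, higher modes decay exponentially faster. The n=1 mode dominates: v ~ c₁ sin(πx/3.44) e^{-λ₁t}.
Decay rate: λ₁ = 4π²/3.44² ≈ 3.336.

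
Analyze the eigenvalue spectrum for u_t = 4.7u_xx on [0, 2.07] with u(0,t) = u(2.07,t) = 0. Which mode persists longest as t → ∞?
Eigenvalues: λₙ = 4.7n²π²/2.07².
First three modes:
  n=1: λ₁ = 4.7π²/2.07² ≈ 10.826
  n=2: λ₂ = 18.8π²/2.07² ≈ 43.303 (4× faster decay)
  n=3: λ₃ = 42.3π²/2.07² ≈ 97.432 (9× faster decay)
As t → ∞, higher modes decay exponentially faster. The n=1 mode dominates: u ~ c₁ sin(πx/2.07) e^{-λ₁t}.
Decay rate: λ₁ = 4.7π²/2.07² ≈ 10.826.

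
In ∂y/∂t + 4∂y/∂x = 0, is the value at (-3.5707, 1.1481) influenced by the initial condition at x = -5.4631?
No. Only data at x = -8.1631 affects (-3.5707, 1.1481). Advection has one-way propagation along characteristics.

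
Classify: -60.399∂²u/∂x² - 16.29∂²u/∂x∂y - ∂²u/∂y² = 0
Hyperbolic (discriminant = 23.7681).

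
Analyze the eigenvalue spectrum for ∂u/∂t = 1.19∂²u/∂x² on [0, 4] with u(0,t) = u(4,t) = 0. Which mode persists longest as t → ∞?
Eigenvalues: λₙ = 1.19n²π²/4².
First three modes:
  n=1: λ₁ = 1.19π²/4² ≈ 0.734
  n=2: λ₂ = 4.76π²/4² ≈ 2.936 (4× faster decay)
  n=3: λ₃ = 10.71π²/4² ≈ 6.606 (9× faster decay)
As t → ∞, higher modes decay exponentially faster. The n=1 mode dominates: u ~ c₁ sin(πx/4) e^{-λ₁t}.
Decay rate: λ₁ = 1.19π²/4² ≈ 0.734.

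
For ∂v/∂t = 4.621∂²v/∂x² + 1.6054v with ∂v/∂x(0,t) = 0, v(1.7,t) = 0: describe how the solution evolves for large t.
v → 0. Diffusion dominates reaction (r=1.6054 < κπ²/(4L²)≈3.95); solution decays.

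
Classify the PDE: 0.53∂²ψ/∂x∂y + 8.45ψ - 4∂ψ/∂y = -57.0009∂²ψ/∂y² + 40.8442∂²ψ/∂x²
Rewriting in standard form: -40.8442∂²ψ/∂x² + 0.53∂²ψ/∂x∂y + 57.0009∂²ψ/∂y² - 4∂ψ/∂y + 8.45ψ = 0. A = -40.8442, B = 0.53, C = 57.0009. Discriminant B² - 4AC = 9312.90553912. Since 9312.90553912 > 0, hyperbolic.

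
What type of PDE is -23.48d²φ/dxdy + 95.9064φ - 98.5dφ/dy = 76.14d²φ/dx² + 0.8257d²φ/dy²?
Rewriting in standard form: -76.14d²φ/dx² - 23.48d²φ/dxdy - 0.8257d²φ/dy² - 98.5dφ/dy + 95.9064φ = 0. With A = -76.14, B = -23.48, C = -0.8257, the discriminant is 299.835208. This is a hyperbolic PDE.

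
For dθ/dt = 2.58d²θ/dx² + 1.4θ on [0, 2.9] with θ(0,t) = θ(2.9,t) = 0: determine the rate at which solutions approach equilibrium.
Eigenvalues: λₙ = 2.58n²π²/2.9² - 1.4.
First three modes:
  n=1: λ₁ = 2.58π²/2.9² - 1.4 ≈ 1.628
  n=2: λ₂ = 10.32π²/2.9² - 1.4 ≈ 10.711
  n=3: λ₃ = 23.22π²/2.9² - 1.4 ≈ 25.85
Since 2.58π²/2.9² ≈ 3.028 > 1.4, all λₙ > 0.
The n=1 mode decays slowest → dominates as t → ∞.
Asymptotic: θ ~ c₁ sin(πx/2.9) e^{-λ₁t} with decay rate λ₁ ≈ 1.628.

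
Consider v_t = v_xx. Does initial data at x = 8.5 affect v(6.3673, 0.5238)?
Yes, for any finite x. The heat equation has infinite propagation speed, so all initial data affects all points at any t > 0.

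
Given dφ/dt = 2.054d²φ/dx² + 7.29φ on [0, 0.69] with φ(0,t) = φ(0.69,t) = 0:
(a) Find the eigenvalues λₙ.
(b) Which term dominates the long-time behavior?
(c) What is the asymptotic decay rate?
Eigenvalues: λₙ = 2.054n²π²/0.69² - 7.29.
First three modes:
  n=1: λ₁ = 2.054π²/0.69² - 7.29 ≈ 35.29
  n=2: λ₂ = 8.216π²/0.69² - 7.29 ≈ 163.029
  n=3: λ₃ = 18.486π²/0.69² - 7.29 ≈ 375.927
Since 2.054π²/0.69² ≈ 42.58 > 7.29, all λₙ > 0.
The n=1 mode decays slowest → dominates as t → ∞.
Asymptotic: φ ~ c₁ sin(πx/0.69) e^{-λ₁t} with decay rate λ₁ ≈ 35.29.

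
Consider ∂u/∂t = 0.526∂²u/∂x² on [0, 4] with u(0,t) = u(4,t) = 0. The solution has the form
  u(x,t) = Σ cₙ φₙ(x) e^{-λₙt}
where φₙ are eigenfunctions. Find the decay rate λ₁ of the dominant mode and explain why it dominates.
Eigenvalues: λₙ = 0.526n²π²/4².
First three modes:
  n=1: λ₁ = 0.526π²/4² ≈ 0.324
  n=2: λ₂ = 2.104π²/4² ≈ 1.298 (4× faster decay)
  n=3: λ₃ = 4.734π²/4² ≈ 2.92 (9× faster decay)
As t → ∞, higher modes decay exponentially faster. The n=1 mode dominates: u ~ c₁ sin(πx/4) e^{-λ₁t}.
Decay rate: λ₁ = 0.526π²/4² ≈ 0.324.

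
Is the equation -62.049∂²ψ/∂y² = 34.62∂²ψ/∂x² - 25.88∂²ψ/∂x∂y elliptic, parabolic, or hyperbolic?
Rewriting in standard form: -34.62∂²ψ/∂x² + 25.88∂²ψ/∂x∂y - 62.049∂²ψ/∂y² = 0. Computing B² - 4AC with A = -34.62, B = 25.88, C = -62.049: discriminant = -7922.77112 (negative). Answer: elliptic.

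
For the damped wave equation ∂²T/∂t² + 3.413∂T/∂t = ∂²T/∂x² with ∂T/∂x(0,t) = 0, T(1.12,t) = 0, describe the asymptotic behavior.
T → 0. Damping (γ=3.413) dissipates energy; oscillations decay exponentially.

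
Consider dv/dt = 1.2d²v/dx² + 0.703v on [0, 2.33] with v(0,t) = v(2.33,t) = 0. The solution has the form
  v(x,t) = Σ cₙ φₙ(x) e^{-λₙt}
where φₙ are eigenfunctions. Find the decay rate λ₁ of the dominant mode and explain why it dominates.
Eigenvalues: λₙ = 1.2n²π²/2.33² - 0.703.
First three modes:
  n=1: λ₁ = 1.2π²/2.33² - 0.703 ≈ 1.479
  n=2: λ₂ = 4.8π²/2.33² - 0.703 ≈ 8.023
  n=3: λ₃ = 10.8π²/2.33² - 0.703 ≈ 18.931
Since 1.2π²/2.33² ≈ 2.182 > 0.703, all λₙ > 0.
The n=1 mode decays slowest → dominates as t → ∞.
Asymptotic: v ~ c₁ sin(πx/2.33) e^{-λ₁t} with decay rate λ₁ ≈ 1.479.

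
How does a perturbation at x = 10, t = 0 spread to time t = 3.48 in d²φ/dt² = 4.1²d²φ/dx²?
Domain of influence: [-4.268, 24.268]. Data at x = 10 spreads outward at speed 4.1.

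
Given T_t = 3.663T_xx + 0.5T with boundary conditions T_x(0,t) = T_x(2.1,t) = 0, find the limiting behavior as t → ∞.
T grows unboundedly. With Neumann BCs the constant mode has diffusion eigenvalue 0, so any r > 0 makes it grow like e^(0.5t); solution grows exponentially.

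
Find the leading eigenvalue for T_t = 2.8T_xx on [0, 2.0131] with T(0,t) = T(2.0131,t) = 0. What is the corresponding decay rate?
Eigenvalues: λₙ = 2.8n²π²/2.0131².
First three modes:
  n=1: λ₁ = 2.8π²/2.0131² ≈ 6.819
  n=2: λ₂ = 11.2π²/2.0131² ≈ 27.276 (4× faster decay)
  n=3: λ₃ = 25.2π²/2.0131² ≈ 61.372 (9× faster decay)
As t → ∞, higher modes decay exponentially faster. The n=1 mode dominates: T ~ c₁ sin(πx/2.0131) e^{-λ₁t}.
Decay rate: λ₁ = 2.8π²/2.0131² ≈ 6.819.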